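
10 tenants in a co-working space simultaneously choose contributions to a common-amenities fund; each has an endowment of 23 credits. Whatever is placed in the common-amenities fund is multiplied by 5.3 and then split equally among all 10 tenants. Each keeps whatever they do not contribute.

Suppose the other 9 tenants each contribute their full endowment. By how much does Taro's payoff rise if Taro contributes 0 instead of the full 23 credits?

10.81 credits

Switching from a contribution of 23 to 0 lets Taro keep an extra 23 credits, but lowers the common-amenities fund by 23, which costs Taro their own share of that drop: 5.3/10 × 23 = 12.19.
Net gain = 23 − 12.19 = 10.81. The private return per contributed unit (0.5300) is below 1, so free-riding is indeed the best response regardless of what the others do.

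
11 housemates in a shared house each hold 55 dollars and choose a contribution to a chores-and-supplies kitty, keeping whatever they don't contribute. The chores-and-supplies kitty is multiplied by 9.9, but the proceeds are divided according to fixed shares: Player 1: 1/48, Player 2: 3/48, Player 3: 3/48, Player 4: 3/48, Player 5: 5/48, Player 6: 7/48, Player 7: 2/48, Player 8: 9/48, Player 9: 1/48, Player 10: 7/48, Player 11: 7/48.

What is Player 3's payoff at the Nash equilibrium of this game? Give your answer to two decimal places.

For player j, contributing a unit is worthwhile iff 9.9 × (j's share) ≥ 1, i.e. iff j's share is at least 0.1010.
Player 5, Player 6, Player 8, Player 10 and Player 11 clear that bar, contributing 55 each; the remaining 6 contribute 0. Total contributed: 275.
Player 3 keeps 55 and receives 9.9 × 275 × 3/48 = 170.16 from the chores-and-supplies kitty, for a payoff of 225.16.

225.16 dollars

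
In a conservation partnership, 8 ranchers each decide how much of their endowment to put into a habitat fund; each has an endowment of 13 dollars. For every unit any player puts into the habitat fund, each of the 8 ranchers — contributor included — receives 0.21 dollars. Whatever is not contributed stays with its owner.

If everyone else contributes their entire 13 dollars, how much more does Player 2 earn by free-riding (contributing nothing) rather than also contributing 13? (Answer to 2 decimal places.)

Switching from a contribution of 13 to 0 lets Player 2 keep an extra 13 dollars, but lowers the habitat fund by 13, which costs Player 2 their own share of that drop: 0.21 × 13 = 2.73.
Net gain = 13 − 2.73 = 10.27. The private return per contributed unit (0.21) is below 1, so free-riding is indeed the best response regardless of what the others do.

10.27 dollars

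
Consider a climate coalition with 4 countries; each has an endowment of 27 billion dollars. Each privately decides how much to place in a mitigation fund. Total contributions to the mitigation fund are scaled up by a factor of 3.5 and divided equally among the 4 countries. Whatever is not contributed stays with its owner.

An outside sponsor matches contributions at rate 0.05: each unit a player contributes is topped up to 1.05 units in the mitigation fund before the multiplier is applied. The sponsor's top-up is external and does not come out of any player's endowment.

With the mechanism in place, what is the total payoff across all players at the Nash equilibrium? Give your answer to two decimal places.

108.00 billion dollars

With the mechanism, a contributed unit returns 3.5 × 1.05 / 4 = 0.9188 per unit of net cost — still below 1 — so contributing 0 remains dominant for every player.
At the Nash equilibrium no one contributes; group total payoff = 4 × 27 = 108.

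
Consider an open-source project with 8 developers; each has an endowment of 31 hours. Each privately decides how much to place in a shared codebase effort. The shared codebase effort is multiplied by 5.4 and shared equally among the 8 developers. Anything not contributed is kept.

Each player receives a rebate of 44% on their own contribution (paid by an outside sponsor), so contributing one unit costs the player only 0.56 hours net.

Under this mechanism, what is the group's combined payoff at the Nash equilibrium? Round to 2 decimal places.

The effective private return per unit is now (5.4/8) / 0.56 = 1.2054 > 1, so every player's dominant strategy flips to full contribution.
At the Nash equilibrium everyone contributes 31. Group total payoff = 8 × (31 × 0.44 + 5.4 × 31) = 1448.32.

1448.32 hours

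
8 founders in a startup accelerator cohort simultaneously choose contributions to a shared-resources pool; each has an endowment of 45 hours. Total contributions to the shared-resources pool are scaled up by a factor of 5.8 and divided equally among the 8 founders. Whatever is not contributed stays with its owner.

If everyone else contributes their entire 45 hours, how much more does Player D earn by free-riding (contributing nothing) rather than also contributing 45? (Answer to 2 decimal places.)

Switching from a contribution of 45 to 0 lets Player D keep an extra 45 hours, but lowers the shared-resources pool by 45, which costs Player D their own share of that drop: 5.8/8 × 45 = 32.62.
Net gain = 45 − 32.62 = 12.38. The private return per contributed unit (0.7250) is below 1, so free-riding is indeed the best response regardless of what the others do.

12.38 hours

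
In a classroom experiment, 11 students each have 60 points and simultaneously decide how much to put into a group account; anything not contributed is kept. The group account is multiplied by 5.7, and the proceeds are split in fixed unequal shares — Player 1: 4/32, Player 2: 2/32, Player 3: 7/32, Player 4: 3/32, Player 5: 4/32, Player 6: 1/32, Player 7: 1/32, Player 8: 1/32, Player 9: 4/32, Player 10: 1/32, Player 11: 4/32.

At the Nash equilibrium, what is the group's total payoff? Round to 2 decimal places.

942.00 points

A player with share s gets back 5.7·s per unit contributed, so full contribution is dominant for anyone with s > 1/5.7 = 0.1754 and zero contribution is dominant for anyone below.
Only Player 3 (7/32) clears that bar, contributing 60; the remaining 10 contribute 0. Total contributed: 60.
The group account pays out 5.7 × 60 = 342.00 in total (split across the unequal shares, but the aggregate is all that matters for the group sum).
The 10 free-riders keep 60 each, adding 600. Group total = 600 + 342.00 = 942.00.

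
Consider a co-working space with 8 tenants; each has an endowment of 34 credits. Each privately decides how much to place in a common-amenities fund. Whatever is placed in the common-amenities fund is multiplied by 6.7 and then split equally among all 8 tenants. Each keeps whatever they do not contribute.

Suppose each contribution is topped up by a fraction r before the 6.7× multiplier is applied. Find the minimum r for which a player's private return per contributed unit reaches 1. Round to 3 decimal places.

With matching at rate r, one contributed unit becomes (1 + r) in the common-amenities fund and returns 6.7 × (1 + r) / 8 to the contributor.
Setting this equal to 1: 1 + r = 8/6.7 = 1.1940.
So the minimum matching rate is r = 1.1940 − 1 = 0.194.

0.194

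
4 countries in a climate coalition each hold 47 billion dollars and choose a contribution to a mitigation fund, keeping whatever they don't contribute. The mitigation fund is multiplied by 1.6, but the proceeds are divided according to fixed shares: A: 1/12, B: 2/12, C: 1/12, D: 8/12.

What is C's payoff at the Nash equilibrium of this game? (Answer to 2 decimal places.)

A player with share s gets back 1.6·s per unit contributed, so full contribution is dominant for anyone with s > 1/1.6 = 0.6250 and zero contribution is dominant for anyone below.
D alone (share 8/12) is above the threshold, contributing 47; the remaining 3 contribute 0. Total contributed: 47.
C keeps 47 and receives 1.6 × 47 × 1/12 = 6.27 from the mitigation fund, for a payoff of 53.27.

53.27 billion dollars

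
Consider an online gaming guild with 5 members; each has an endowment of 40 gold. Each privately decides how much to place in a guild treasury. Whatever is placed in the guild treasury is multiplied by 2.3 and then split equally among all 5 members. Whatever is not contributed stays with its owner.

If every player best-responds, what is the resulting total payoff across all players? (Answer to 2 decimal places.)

200.00 gold

Each contributed unit returns 2.3/5 = 0.4600 to its contributor — below 1 — so contributing 0 is dominant for every player. At the Nash equilibrium everyone keeps their 40, and the group total is 5 × 40 = 200.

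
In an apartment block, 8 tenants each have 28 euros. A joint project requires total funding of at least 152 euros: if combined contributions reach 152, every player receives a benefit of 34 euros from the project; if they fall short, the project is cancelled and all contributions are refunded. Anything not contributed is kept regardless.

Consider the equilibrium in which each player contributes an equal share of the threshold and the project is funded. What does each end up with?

Equal share of the threshold: 152/8 = 19.
At this profile no one gains by cutting their contribution: any cut drops the total below 152, the project is cancelled, contributions are refunded, and the deviator ends with 28, which is less than 28 − 19 + 34 = 43. Contributing more than 19 just wastes the excess. So contributing exactly 19 is a best response.
Each player's payoff: 28 − 19 + 34 = 43.

43 euros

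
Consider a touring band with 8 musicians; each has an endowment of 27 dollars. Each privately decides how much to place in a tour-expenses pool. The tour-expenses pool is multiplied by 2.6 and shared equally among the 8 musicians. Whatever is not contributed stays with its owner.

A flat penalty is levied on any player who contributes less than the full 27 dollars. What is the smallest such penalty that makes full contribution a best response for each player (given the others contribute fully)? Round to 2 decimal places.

Given the others contribute fully, the best deviation is to contribute 0 (any partial contribution still incurs the fine and gives up units whose private return 0.3250 is below 1).
Deviating from 27 to 0 saves 27 dollars but forfeits the deviator's share of the drop in the tour-expenses pool: 2.6/8 × 27 = 8.77.
So the deviation gain is 27 − 8.77 = 18.23, and the fine must be at least 18.23 dollars to wipe it out.

18.23 dollars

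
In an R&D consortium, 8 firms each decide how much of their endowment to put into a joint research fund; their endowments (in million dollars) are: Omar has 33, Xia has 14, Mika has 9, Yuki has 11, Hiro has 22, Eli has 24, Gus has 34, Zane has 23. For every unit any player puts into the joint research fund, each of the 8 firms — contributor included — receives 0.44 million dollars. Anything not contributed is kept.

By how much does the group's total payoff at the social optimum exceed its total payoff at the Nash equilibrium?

428.40 million dollars

The private return per contributed unit is 0.44 < 1 for everyone, so the Nash equilibrium is zero contribution and the group total is Σ E_j = 33 + 14 + 9 + 11 + 22 + 24 + 34 + 23 = 170.
Each contributed unit returns 3.520 to the group, so the social optimum is full contribution by everyone: group total = 3.520 × 170 = 598.40.
Efficiency loss = (3.520 − 1) × 170 = 428.40.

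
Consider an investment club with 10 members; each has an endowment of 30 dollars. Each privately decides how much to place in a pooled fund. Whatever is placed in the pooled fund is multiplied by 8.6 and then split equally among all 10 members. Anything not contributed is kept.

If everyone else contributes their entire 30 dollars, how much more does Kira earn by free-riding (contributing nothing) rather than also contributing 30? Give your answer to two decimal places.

4.20 dollars

Switching from a contribution of 30 to 0 lets Kira keep an extra 30 dollars, but lowers the pooled fund by 30, which costs Kira their own share of that drop: 8.6/10 × 30 = 25.80.
Net gain = 30 − 25.80 = 4.20. The private return per contributed unit (0.8600) is below 1, so free-riding is indeed the best response regardless of what the others do.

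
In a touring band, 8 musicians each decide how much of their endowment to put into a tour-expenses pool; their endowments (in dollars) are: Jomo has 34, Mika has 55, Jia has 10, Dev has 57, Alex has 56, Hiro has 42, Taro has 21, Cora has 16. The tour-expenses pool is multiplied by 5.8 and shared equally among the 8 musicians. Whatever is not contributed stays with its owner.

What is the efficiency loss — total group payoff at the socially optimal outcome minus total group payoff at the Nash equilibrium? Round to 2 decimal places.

The private return per contributed unit is 5.8/8 = 0.7250 < 1 for every player regardless of endowment, so the Nash equilibrium is zero contribution and the group total is Σ E_j = 34 + 55 + 10 + 57 + 56 + 42 + 21 + 16 = 291.
Each contributed unit returns 5.800 to the group, so the social optimum is full contribution by everyone: group total = 5.800 × 291 = 1687.80.
Efficiency loss = (5.800 − 1) × 291 = 1396.80.

1396.80 dollars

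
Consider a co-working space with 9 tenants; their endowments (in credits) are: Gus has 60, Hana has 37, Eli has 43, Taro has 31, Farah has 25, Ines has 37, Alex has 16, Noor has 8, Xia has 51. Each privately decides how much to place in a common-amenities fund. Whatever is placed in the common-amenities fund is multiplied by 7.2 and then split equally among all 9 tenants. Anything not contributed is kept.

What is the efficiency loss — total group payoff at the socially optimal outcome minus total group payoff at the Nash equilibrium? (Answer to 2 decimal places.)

1909.60 credits

The private return per contributed unit is 7.2/9 = 0.8000 < 1 for every player regardless of endowment, so the Nash equilibrium is zero contribution and the group total is Σ E_j = 60 + 37 + 43 + 31 + 25 + 37 + 16 + 8 + 51 = 308.
Each contributed unit returns 7.200 to the group, so the social optimum is full contribution by everyone: group total = 7.200 × 308 = 2217.60.
Efficiency loss = (7.200 − 1) × 308 = 1909.60.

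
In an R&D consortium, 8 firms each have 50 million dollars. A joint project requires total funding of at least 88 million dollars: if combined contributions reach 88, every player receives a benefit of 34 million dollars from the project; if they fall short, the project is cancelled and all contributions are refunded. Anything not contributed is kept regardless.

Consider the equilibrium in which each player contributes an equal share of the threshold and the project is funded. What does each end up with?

Equal share of the threshold: 88/8 = 11.
At this profile no one gains by cutting their contribution: any cut drops the total below 88, the project is cancelled, contributions are refunded, and the deviator ends with 50, which is less than 50 − 11 + 34 = 73. Contributing more than 11 just wastes the excess. So contributing exactly 11 is a best response.
Each player's payoff: 50 − 11 + 34 = 73.

73 million dollars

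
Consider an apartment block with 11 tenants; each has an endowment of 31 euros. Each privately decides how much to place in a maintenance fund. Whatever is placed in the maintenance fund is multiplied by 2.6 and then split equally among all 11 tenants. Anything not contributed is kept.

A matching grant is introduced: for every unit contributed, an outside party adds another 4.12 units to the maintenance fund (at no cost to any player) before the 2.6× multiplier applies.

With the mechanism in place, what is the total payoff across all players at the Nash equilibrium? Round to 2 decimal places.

4539.39 euros

The effective private return per unit is now 2.6 × 5.12 / 11 = 1.2102 > 1, so every player's dominant strategy flips to full contribution.
So the Nash equilibrium is full contribution by all 11; the group earns 2.6 × 5.12 × 341 = 4539.39.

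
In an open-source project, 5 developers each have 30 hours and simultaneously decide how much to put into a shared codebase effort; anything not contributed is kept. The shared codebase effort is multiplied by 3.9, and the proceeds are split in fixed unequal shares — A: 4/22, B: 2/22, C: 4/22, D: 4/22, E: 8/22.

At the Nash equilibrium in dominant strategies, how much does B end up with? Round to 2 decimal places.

40.64 hours

A player with share s gets back 3.9·s per unit contributed, so full contribution is dominant for anyone with s > 1/3.9 = 0.2564 and zero contribution is dominant for anyone below.
Only E (8/22) clears that bar, contributing 30; the remaining 4 contribute 0. Total contributed: 30.
B keeps 30 and receives 3.9 × 30 × 2/22 = 10.64 from the shared codebase effort, for a payoff of 40.64.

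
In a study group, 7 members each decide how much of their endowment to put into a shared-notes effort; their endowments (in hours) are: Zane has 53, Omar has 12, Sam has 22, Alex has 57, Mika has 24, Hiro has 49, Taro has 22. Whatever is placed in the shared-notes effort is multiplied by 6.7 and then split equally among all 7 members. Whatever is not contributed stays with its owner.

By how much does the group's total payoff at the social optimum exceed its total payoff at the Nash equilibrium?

The private return per contributed unit is 6.7/7 = 0.9571 < 1 for every player regardless of endowment, so the Nash equilibrium is zero contribution and the group total is Σ E_j = 53 + 12 + 22 + 57 + 24 + 49 + 22 = 239.
Each contributed unit returns 6.700 to the group, so the social optimum is full contribution by everyone: group total = 6.700 × 239 = 1601.30.
Efficiency loss = (6.700 − 1) × 239 = 1362.30.

1362.30 hours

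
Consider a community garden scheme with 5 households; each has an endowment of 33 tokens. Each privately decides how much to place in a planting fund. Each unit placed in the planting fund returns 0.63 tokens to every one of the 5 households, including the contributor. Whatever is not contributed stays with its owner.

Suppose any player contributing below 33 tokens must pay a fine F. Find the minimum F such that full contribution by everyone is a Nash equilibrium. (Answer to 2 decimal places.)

Given the others contribute fully, the best deviation is to contribute 0 (any partial contribution still incurs the fine and gives up units whose private return 0.63 is below 1).
Deviating from 33 to 0 saves 33 tokens but forfeits the deviator's share of the drop in the planting fund: 0.63 × 33 = 20.79.
So the deviation gain is 33 − 20.79 = 12.21, and the fine must be at least 12.21 tokens to wipe it out.

12.21 tokens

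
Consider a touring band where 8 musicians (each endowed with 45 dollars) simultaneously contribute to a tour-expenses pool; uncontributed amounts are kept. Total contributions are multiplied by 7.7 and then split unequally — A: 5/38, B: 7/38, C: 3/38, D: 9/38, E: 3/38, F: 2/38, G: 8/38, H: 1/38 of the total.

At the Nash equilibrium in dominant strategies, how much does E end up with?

For player j, contributing a unit is worthwhile iff 7.7 × (j's share) ≥ 1, i.e. iff j's share is at least 0.1299.
A, B, D and G are above the threshold, contributing 45 each; the remaining 4 contribute 0. Total contributed: 180.
E keeps 45 and receives 7.7 × 180 × 3/38 = 109.42 from the tour-expenses pool, for a payoff of 154.42.

154.42 dollars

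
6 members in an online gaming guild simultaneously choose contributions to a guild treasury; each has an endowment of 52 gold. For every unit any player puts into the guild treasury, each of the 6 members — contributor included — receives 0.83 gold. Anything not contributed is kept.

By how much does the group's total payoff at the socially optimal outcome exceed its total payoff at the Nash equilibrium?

The private return per contributed unit is 0.83 < 1, so contributing 0 is dominant for every player. At the Nash equilibrium everyone keeps their 52, and the group total is 6 × 52 = 312.
Each contributed unit returns 4.980 to the group as a whole (0.83 to each of 6 players), which exceeds 1, so the social optimum is full contribution: group total = 4.980 × 312 = 1553.76.
Efficiency loss = 1553.76 − 312 = 1241.76.

1241.76 gold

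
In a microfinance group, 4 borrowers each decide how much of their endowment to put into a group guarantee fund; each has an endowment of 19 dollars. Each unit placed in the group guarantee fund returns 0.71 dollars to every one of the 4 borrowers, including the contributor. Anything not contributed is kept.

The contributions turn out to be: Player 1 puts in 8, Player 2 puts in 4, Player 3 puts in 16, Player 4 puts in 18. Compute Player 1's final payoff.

Total contributed: 8 + 4 + 16 + 18 = 46.
Each receives 0.71 × 46 = 32.66 from the group guarantee fund.
Player 1 keeps 19 − 8 = 11, so Player 1's payoff is 11 + 32.66 = 43.66.

43.66 dollars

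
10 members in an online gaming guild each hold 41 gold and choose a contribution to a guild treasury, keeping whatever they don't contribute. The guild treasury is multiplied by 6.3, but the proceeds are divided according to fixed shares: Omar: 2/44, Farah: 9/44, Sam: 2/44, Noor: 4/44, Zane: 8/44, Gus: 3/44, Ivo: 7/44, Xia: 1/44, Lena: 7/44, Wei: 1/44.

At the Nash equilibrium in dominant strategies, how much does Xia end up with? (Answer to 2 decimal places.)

Each unit j contributes comes back to j as 6.3 × (j's share), so j prefers to contribute only if that share exceeds 1/6.3 = 0.1587; otherwise keeping the unit dominates.
The shares above 0.1587 belong to Farah, Zane, Ivo and Lena, contributing 41 each; the remaining 6 contribute 0. Total contributed: 164.
Xia keeps 41 and receives 6.3 × 164 × 1/44 = 23.48 from the guild treasury, for a payoff of 64.48.

64.48 gold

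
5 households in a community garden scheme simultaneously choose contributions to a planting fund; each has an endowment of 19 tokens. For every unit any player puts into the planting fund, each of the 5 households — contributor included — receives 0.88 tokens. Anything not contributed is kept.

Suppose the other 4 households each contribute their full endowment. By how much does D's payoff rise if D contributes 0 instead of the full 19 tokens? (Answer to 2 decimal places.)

2.28 tokens

Switching from a contribution of 19 to 0 lets D keep an extra 19 tokens, but lowers the planting fund by 19, which costs D their own share of that drop: 0.88 × 19 = 16.72.
Net gain = 19 − 16.72 = 2.28. The private return per contributed unit (0.88) is below 1, so free-riding is indeed the best response regardless of what the others do.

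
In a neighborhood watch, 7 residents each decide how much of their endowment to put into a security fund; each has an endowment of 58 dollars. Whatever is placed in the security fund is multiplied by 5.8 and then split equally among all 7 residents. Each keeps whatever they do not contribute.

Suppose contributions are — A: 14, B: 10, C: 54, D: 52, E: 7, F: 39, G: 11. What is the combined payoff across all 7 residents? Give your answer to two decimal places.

1303.60 dollars

Total contributed: 14 + 10 + 54 + 52 + 7 + 39 + 11 = 187; total kept: 7 × 58 − 187 = 219.
The security fund pays out 5.8 × 187 = 1084.60 in aggregate.
Group total = 219 + 1084.60 = 1303.60.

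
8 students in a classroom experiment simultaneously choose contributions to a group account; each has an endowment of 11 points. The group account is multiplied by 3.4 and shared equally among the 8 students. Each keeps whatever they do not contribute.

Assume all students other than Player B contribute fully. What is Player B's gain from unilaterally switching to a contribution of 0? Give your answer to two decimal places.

6.33 points

Switching from a contribution of 11 to 0 lets Player B keep an extra 11 points, but lowers the group account by 11, which costs Player B their own share of that drop: 3.4/8 × 11 = 4.67.
Net gain = 11 − 4.67 = 6.33. The private return per contributed unit (0.4250) is below 1, so free-riding is indeed the best response regardless of what the others do.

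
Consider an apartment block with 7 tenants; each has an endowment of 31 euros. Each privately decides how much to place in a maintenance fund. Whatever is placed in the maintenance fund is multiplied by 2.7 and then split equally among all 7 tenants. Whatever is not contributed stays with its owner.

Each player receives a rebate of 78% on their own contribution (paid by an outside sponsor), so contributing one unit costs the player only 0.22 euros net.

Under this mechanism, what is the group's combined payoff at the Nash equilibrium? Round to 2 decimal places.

755.16 euros

Under the mechanism each unit contributed yields (2.7/7) / 0.22 = 1.7532 back to its contributor per unit of net cost, which exceeds 1, making full contribution the dominant choice for everyone.
At the Nash equilibrium everyone contributes 31. Group total payoff = 7 × (31 × 0.78 + 2.7 × 31) = 755.16.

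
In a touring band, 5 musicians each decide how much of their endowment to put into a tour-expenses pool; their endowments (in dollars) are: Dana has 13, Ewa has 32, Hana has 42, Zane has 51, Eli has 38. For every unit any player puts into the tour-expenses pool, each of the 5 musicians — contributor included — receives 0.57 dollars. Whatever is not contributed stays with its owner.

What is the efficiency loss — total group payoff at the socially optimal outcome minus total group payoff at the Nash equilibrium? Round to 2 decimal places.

The private return per contributed unit is 0.57 < 1 for everyone, so the Nash equilibrium is zero contribution and the group total is Σ E_j = 13 + 32 + 42 + 51 + 38 = 176.
Each contributed unit returns 2.850 to the group, so the social optimum is full contribution by everyone: group total = 2.850 × 176 = 501.60.
Efficiency loss = (2.850 − 1) × 176 = 325.60.

325.60 dollars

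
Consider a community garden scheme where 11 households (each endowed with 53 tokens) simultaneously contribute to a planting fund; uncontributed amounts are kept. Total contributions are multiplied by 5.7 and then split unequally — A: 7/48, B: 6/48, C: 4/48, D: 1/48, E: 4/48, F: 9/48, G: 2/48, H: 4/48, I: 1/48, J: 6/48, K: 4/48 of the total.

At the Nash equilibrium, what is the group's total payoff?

Player j's private return per contributed unit is 5.7 × (j's share). Contributing is weakly dominant for j when that share is at least 1/5.7 = 0.1754, and contributing 0 is dominant otherwise.
F alone (share 9/48) is above the threshold, contributing 53; the remaining 10 contribute 0. Total contributed: 53.
The planting fund pays out 5.7 × 53 = 302.10 in total (split across the unequal shares, but the aggregate is all that matters for the group sum).
The 10 free-riders keep 53 each, adding 530. Group total = 530 + 302.10 = 832.10.

832.10 tokens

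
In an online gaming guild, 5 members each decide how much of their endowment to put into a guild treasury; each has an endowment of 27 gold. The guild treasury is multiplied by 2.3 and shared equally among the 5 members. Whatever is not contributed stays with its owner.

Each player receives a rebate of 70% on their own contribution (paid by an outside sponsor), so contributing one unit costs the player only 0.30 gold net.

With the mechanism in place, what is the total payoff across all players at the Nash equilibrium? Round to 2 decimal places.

405.00 gold

Under the mechanism each unit contributed yields (2.3/5) / 0.30 = 1.5333 back to its contributor per unit of net cost, which exceeds 1, making full contribution the dominant choice for everyone.
At the Nash equilibrium everyone contributes 27. Group total payoff = 5 × (27 × 0.70 + 2.3 × 27) = 405.00.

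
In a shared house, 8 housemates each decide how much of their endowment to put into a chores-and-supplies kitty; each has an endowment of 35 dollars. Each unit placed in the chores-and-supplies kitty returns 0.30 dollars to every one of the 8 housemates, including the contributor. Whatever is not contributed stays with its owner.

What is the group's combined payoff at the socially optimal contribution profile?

672.00 dollars

Each contributed unit returns 2.400 to the group as a whole (0.30 to each of 8 players), which exceeds 1, so the social optimum is full contribution: group total = 2.400 × 280 = 672.00.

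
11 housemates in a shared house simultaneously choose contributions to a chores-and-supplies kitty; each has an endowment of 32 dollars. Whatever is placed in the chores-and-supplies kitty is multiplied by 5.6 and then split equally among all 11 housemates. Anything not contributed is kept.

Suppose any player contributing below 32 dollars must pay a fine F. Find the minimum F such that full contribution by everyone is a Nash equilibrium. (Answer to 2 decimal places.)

Given the others contribute fully, the best deviation is to contribute 0 (any partial contribution still incurs the fine and gives up units whose private return 0.5091 is below 1).
Deviating from 32 to 0 saves 32 dollars but forfeits the deviator's share of the drop in the chores-and-supplies kitty: 5.6/11 × 32 = 16.29.
So the deviation gain is 32 − 16.29 = 15.71, and the fine must be at least 15.71 dollars to wipe it out.

15.71 dollars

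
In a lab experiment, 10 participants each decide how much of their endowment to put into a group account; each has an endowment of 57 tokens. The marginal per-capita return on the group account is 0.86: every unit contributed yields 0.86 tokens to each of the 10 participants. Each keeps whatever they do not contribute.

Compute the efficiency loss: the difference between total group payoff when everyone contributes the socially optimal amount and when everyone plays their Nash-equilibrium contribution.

4332.00 tokens

The private return per contributed unit is 0.86 < 1, so contributing 0 is dominant for every player. At the Nash equilibrium everyone keeps their 57, and the group total is 10 × 57 = 570.
Each contributed unit returns 8.600 to the group as a whole (0.86 to each of 10 players), which exceeds 1, so the social optimum is full contribution: group total = 8.600 × 570 = 4902.00.
Efficiency loss = 4902.00 − 570 = 4332.00.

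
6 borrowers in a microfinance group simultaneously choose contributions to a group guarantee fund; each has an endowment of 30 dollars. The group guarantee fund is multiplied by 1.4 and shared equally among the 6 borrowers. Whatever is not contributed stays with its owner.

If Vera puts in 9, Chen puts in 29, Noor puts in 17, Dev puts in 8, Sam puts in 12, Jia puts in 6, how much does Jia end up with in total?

42.90 dollars

Total contributed: 9 + 29 + 17 + 8 + 12 + 6 = 81.
Each receives 1.4 × 81 / 6 = 18.90 from the group guarantee fund.
Jia keeps 30 − 6 = 24, so Jia's payoff is 24 + 18.90 = 42.90.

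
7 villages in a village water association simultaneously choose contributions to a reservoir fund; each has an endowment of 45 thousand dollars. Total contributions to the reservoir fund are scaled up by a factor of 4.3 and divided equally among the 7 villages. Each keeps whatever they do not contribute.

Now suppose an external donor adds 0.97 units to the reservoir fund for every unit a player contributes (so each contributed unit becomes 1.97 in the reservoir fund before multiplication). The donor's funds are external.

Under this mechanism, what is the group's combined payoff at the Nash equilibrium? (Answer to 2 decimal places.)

Under the mechanism each unit contributed yields 4.3 × 1.97 / 7 = 1.2101 back to its contributor per unit of net cost, which exceeds 1, making full contribution the dominant choice for everyone.
At the Nash equilibrium everyone contributes 45. Group total payoff = 4.3 × 1.97 × 315 = 2668.37.

2668.37 thousand dollars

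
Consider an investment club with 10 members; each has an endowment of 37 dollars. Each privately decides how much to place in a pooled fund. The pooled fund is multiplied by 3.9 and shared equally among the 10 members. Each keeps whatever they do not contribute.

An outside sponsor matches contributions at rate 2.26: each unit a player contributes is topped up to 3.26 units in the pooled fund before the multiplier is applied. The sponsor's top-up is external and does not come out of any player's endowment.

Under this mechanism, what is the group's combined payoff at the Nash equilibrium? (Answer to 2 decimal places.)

With the mechanism, a contributed unit returns 3.9 × 3.26 / 10 = 1.2714 per unit of net cost to the contributor — now above 1 — so contributing fully is weakly dominant for every player.
At the Nash equilibrium everyone contributes 37. Group total payoff = 3.9 × 3.26 × 370 = 4704.18.

4704.18 dollars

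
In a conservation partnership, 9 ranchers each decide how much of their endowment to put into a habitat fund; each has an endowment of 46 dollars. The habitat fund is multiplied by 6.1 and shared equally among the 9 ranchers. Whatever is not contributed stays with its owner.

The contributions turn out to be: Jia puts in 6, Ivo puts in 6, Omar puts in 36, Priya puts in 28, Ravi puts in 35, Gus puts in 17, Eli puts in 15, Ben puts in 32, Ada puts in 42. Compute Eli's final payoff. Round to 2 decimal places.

178.08 dollars

Total contributed: 6 + 6 + 36 + 28 + 35 + 17 + 15 + 32 + 42 = 217.
Each receives 6.1 × 217 / 9 = 147.08 from the habitat fund.
Eli keeps 46 − 15 = 31, so Eli's payoff is 31 + 147.08 = 178.08.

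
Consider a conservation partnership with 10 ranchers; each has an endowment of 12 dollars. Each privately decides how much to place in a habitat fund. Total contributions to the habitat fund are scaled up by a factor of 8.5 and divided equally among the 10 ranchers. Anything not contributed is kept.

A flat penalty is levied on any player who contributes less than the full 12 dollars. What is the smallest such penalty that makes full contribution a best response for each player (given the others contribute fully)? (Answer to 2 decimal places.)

Given the others contribute fully, the best deviation is to contribute 0 (any partial contribution still incurs the fine and gives up units whose private return 0.8500 is below 1).
Deviating from 12 to 0 saves 12 dollars but forfeits the deviator's share of the drop in the habitat fund: 8.5/10 × 12 = 10.20.
So the deviation gain is 12 − 10.20 = 1.80, and the fine must be at least 1.80 dollars to wipe it out.

1.80 dollars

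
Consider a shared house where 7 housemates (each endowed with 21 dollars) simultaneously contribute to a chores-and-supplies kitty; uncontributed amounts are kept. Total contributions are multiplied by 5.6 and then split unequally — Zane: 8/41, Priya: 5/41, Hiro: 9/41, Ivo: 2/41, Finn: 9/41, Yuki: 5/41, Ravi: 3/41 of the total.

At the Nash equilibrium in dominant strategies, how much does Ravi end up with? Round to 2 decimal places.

Each unit j contributes comes back to j as 5.6 × (j's share), so j prefers to contribute only if that share exceeds 1/5.6 = 0.1786; otherwise keeping the unit dominates.
Zane, Hiro and Finn clear that bar, contributing 21 each; the remaining 4 contribute 0. Total contributed: 63.
Ravi keeps 21 and receives 5.6 × 63 × 3/41 = 25.81 from the chores-and-supplies kitty, for a payoff of 46.81.

46.81 dollars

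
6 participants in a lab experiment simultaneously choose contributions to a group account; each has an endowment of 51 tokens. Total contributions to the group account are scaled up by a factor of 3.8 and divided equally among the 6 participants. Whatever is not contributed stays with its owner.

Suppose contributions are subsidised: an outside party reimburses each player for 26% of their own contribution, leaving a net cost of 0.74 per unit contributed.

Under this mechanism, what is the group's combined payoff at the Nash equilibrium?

306.00 tokens

The effective private return is (3.8/6) / 0.74 = 0.8559, which is still under 1, so the mechanism doesn't change anyone's dominant strategy: zero contribution.
Everyone keeps their endowment and the group total is 6 × 51 = 306.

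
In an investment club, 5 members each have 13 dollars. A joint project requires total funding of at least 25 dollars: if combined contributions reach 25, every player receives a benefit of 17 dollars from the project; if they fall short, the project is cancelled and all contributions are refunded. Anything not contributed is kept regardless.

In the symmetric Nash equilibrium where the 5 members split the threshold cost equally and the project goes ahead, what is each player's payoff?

25 dollars

Equal share of the threshold: 25/5 = 5.
At this profile no one gains by cutting their contribution: any cut drops the total below 25, the project is cancelled, contributions are refunded, and the deviator ends with 13, which is less than 13 − 5 + 17 = 25. Contributing more than 5 just wastes the excess. So contributing exactly 5 is a best response.
Each player's payoff: 13 − 5 + 17 = 25.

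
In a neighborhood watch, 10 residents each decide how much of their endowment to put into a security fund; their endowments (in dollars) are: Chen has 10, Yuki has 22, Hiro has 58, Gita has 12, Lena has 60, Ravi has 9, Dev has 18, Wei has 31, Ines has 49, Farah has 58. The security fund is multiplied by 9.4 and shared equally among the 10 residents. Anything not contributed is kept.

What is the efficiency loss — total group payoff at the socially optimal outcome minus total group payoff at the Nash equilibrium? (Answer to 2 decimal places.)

The private return per contributed unit is 9.4/10 = 0.9400 < 1 for every player regardless of endowment, so the Nash equilibrium is zero contribution and the group total is Σ E_j = 10 + 22 + 58 + 12 + 60 + 9 + 18 + 31 + 49 + 58 = 327.
Each contributed unit returns 9.400 to the group, so the social optimum is full contribution by everyone: group total = 9.400 × 327 = 3073.80.
Efficiency loss = (9.400 − 1) × 327 = 2746.80.

2746.80 dollars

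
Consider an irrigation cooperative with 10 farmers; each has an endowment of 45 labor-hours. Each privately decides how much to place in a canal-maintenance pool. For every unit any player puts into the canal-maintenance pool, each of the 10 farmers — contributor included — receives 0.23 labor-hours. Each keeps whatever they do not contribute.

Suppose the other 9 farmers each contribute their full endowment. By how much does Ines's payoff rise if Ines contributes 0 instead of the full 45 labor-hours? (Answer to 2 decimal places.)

Switching from a contribution of 45 to 0 lets Ines keep an extra 45 labor-hours, but lowers the canal-maintenance pool by 45, which costs Ines their own share of that drop: 0.23 × 45 = 10.35.
Net gain = 45 − 10.35 = 34.65. The private return per contributed unit (0.23) is below 1, so free-riding is indeed the best response regardless of what the others do.

34.65 labor-hours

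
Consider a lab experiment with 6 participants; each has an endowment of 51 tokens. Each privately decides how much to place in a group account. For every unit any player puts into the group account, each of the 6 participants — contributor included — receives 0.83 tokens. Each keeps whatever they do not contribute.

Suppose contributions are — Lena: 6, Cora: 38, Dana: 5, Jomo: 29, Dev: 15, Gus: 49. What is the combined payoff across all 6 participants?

871.16 tokens

Total contributed: 6 + 38 + 5 + 29 + 15 + 49 = 142; total kept: 6 × 51 − 142 = 164.
The group account pays out 0.83 × 6 × 142 = 707.16 in aggregate.
Group total = 164 + 707.16 = 871.16.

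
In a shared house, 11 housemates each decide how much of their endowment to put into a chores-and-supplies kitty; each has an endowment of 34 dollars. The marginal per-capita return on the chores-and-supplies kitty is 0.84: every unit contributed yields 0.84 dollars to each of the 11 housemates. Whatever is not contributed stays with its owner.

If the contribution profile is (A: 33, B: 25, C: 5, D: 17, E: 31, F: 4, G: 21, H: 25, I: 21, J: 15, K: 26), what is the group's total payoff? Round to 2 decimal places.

2211.52 dollars

Total contributed: 33 + 25 + 5 + 17 + 31 + 4 + 21 + 25 + 21 + 15 + 26 = 223; total kept: 11 × 34 − 223 = 151.
The chores-and-supplies kitty pays out 0.84 × 11 × 223 = 2060.52 in aggregate.
Group total = 151 + 2060.52 = 2211.52.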